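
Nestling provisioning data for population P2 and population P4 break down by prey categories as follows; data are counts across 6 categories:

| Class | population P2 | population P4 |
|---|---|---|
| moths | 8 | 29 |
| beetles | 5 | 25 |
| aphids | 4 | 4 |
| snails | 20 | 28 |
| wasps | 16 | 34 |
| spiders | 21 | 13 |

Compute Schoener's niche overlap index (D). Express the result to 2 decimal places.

0.73

Proportions for population P2 (n=74): 8/74=0.1081, 5/74=0.0676, 4/74=0.0541, 20/74=0.2703, 16/74=0.2162, 21/74=0.2838
Proportions for population P4 (n=133): 29/133=0.2180, 25/133=0.1880, 4/133=0.0301, 28/133=0.2105, 34/133=0.2556, 13/133=0.0977
Σ|p₁ᵢ − p₂ᵢ| = 0.1099 + 0.1204 + 0.0240 + 0.0598 + 0.0394 + 0.1861 = 0.5396
D = 1 − ½ × 0.5396 = 1 − 0.26980 = 0.73020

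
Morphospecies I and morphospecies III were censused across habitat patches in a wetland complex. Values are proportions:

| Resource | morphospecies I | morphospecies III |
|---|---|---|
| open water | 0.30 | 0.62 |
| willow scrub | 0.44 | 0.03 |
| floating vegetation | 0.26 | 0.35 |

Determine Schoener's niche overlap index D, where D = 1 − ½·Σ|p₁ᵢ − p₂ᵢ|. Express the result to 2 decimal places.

Σ|p₁ᵢ − p₂ᵢ| = 0.32 + 0.41 + 0.09 = 0.82
D = 1 − ½ × 0.82 = 1 − 0.410 = 0.5900

0.59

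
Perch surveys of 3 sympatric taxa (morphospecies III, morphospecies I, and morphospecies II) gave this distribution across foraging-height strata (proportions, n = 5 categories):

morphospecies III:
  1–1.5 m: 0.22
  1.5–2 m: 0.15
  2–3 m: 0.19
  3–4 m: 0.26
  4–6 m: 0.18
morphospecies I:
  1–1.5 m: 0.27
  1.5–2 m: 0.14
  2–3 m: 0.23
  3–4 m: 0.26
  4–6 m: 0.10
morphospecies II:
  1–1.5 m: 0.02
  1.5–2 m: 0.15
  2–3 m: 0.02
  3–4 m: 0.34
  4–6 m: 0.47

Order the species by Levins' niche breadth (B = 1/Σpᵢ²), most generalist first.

morphospecies III > morphospecies I > morphospecies II

Σp_IIIᵢ² = 0.22² + 0.15² + 0.19² + 0.26² + 0.18² = 0.0484 + 0.0225 + 0.0361 + 0.0676 + 0.0324 = 0.2070
B_III = 1 / 0.2070 = 4.8309
Σp_Iᵢ² = 0.27² + 0.14² + 0.23² + 0.26² + 0.10² = 0.0729 + 0.0196 + 0.0529 + 0.0676 + 0.0100 = 0.2230
B_I = 1 / 0.2230 = 4.4843
Σp_IIᵢ² = 0.02² + 0.15² + 0.02² + 0.34² + 0.47² = 0.0004 + 0.0225 + 0.0004 + 0.1156 + 0.2209 = 0.3598
B_II = 1 / 0.3598 = 2.7793
Ranking by B (broadest → narrowest): morphospecies III (4.83) > morphospecies I (4.48) > morphospecies II (2.78)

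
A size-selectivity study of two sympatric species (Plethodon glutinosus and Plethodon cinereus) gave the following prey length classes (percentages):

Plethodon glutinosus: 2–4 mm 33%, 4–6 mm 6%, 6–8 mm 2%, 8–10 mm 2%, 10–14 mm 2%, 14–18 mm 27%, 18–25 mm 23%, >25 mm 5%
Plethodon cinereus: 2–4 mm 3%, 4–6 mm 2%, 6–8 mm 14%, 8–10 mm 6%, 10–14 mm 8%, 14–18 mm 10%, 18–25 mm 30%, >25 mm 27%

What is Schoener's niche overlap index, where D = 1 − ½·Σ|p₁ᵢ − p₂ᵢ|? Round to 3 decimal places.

0.490

Convert percentages to proportions (divide by 100).
Σ|p₁ᵢ − p₂ᵢ| = 0.30 + 0.04 + 0.12 + 0.04 + 0.06 + 0.17 + 0.07 + 0.22 = 1.02
D = 1 − ½ × 1.02 = 1 − 0.510 = 0.49000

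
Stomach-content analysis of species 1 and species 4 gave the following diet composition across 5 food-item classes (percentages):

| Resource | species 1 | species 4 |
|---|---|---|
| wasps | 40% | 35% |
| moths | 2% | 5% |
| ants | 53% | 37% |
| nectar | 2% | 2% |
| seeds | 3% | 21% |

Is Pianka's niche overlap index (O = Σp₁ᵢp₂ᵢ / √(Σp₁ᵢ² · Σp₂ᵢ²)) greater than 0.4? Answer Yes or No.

Convert percentages to proportions (divide by 100).
Σ p₁ᵢp₂ᵢ = 0.1400 + 0.0010 + 0.1961 + 0.0004 + 0.0063 = 0.3438
Σp_1ᵢ² = 0.40² + 0.02² + 0.53² + 0.02² + 0.03² = 0.1600 + 0.0004 + 0.2809 + 0.0004 + 0.0009 = 0.4426
Σp_2ᵢ² = 0.35² + 0.05² + 0.37² + 0.02² + 0.21² = 0.1225 + 0.0025 + 0.1369 + 0.0004 + 0.0441 = 0.3064
O = 0.3438 / √(0.4426 × 0.3064) = 0.3438 / 0.36826 = 0.9336
O = 0.9336 > 0.4 → Yes.

Yes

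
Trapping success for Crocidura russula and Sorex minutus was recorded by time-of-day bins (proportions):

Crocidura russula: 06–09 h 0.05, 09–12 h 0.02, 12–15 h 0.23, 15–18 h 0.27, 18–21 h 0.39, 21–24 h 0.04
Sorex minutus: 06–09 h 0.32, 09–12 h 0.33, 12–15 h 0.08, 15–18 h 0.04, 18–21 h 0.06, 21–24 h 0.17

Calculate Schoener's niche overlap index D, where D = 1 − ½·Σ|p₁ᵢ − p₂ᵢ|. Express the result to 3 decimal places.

0.290

Σ|p₁ᵢ − p₂ᵢ| = 0.27 + 0.31 + 0.15 + 0.23 + 0.33 + 0.13 = 1.42
D = 1 − ½ × 1.42 = 1 − 0.710 = 0.29000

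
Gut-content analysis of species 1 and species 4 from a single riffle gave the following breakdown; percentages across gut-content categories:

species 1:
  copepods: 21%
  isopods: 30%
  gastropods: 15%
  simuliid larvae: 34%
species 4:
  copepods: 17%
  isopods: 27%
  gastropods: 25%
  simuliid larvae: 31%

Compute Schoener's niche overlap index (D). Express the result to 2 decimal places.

Convert percentages to proportions (divide by 100).
Σ|p₁ᵢ − p₂ᵢ| = 0.04 + 0.03 + 0.10 + 0.03 = 0.20
D = 1 − ½ × 0.20 = 1 − 0.100 = 0.9000

0.90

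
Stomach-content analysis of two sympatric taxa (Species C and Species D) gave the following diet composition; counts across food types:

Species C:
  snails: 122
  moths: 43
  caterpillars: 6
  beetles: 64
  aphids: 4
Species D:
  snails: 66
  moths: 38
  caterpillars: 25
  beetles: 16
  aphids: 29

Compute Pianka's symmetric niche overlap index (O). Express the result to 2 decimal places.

0.88

Proportions for Species C (n=239): 122/239=0.5105, 43/239=0.1799, 6/239=0.0251, 64/239=0.2678, 4/239=0.0167
Proportions for Species D (n=174): 66/174=0.3793, 38/174=0.2184, 25/174=0.1437, 16/174=0.0920, 29/174=0.1667
Σ p₁ᵢp₂ᵢ = 0.193633 + 0.039290 + 0.003607 + 0.024638 + 0.002784 = 0.263952
Σp_1ᵢ² = 0.5105² + 0.1799² + 0.0251² + 0.2678² + 0.0167² = 0.260610 + 0.032364 + 0.000630 + 0.071717 + 0.000279 = 0.365600
Σp_2ᵢ² = 0.3793² + 0.2184² + 0.1437² + 0.0920² + 0.1667² = 0.143868 + 0.047699 + 0.020650 + 0.008464 + 0.027789 = 0.248470
O = 0.263952 / √(0.365600 × 0.248470) = 0.263952 / 0.3013978 = 0.8758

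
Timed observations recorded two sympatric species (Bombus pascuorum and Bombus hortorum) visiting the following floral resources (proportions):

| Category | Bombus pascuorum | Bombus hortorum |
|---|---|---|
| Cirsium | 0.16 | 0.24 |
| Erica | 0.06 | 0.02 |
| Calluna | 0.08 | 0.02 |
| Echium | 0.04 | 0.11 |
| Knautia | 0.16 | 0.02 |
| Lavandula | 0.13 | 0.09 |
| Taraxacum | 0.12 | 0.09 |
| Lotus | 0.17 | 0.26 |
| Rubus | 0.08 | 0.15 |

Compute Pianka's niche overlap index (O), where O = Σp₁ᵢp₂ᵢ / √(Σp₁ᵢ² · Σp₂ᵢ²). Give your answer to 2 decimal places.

Σ p₁ᵢp₂ᵢ = 0.0384 + 0.0012 + 0.0016 + 0.0044 + 0.0032 + 0.0117 + 0.0108 + 0.0442 + 0.0120 = 0.1275
Σp_1ᵢ² = 0.16² + 0.06² + 0.08² + 0.04² + 0.16² + 0.13² + 0.12² + 0.17² + 0.08² = 0.0256 + 0.0036 + 0.0064 + 0.0016 + 0.0256 + 0.0169 + 0.0144 + 0.0289 + 0.0064 = 0.1294
Σp_2ᵢ² = 0.24² + 0.02² + 0.02² + 0.11² + 0.02² + 0.09² + 0.09² + 0.26² + 0.15² = 0.0576 + 0.0004 + 0.0004 + 0.0121 + 0.0004 + 0.0081 + 0.0081 + 0.0676 + 0.0225 = 0.1772
O = 0.1275 / √(0.1294 × 0.1772) = 0.1275 / 0.15143 = 0.8420

0.84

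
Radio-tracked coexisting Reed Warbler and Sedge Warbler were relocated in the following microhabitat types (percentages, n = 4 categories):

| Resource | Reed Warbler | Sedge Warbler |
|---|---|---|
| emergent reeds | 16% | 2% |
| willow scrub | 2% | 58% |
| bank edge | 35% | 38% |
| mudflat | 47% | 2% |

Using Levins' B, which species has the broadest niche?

Reed Warbler

Convert percentages to proportions (divide by 100).
Σp_Reedᵢ² = 0.16² + 0.02² + 0.35² + 0.47² = 0.0256 + 0.0004 + 0.1225 + 0.2209 = 0.3694
B_Reed = 1 / 0.3694 = 2.7071
Σp_Sedgᵢ² = 0.02² + 0.58² + 0.38² + 0.02² = 0.0004 + 0.3364 + 0.1444 + 0.0004 = 0.4816
B_Sedg = 1 / 0.4816 = 2.0764
Highest B → broadest niche (most generalist): Reed Warbler (B = 2.71).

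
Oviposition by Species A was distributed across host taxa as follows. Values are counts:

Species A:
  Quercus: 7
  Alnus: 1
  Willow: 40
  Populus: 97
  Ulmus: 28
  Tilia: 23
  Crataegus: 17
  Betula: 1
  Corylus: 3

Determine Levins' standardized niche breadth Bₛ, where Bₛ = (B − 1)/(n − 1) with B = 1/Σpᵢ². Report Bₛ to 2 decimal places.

0.34

Proportions for Species A (n=217): 7/217=0.0323, 1/217=0.0046, 40/217=0.1843, 97/217=0.4470, 28/217=0.1290, 23/217=0.1060, 17/217=0.0783, 1/217=0.0046, 3/217=0.0138
Σpᵢ² = 0.0323² + 0.0046² + 0.1843² + 0.4470² + 0.1290² + 0.1060² + 0.0783² + 0.0046² + 0.0138² = 0.001043 + 0.000021 + 0.033966 + 0.199809 + 0.016641 + 0.011236 + 0.006131 + 0.000021 + 0.000190 = 0.269058
B = 1 / 0.269058 = 3.7167
Bₛ = (B − 1)/(n − 1) = (3.7167 − 1)/(9 − 1) = 2.7167/8 = 0.3396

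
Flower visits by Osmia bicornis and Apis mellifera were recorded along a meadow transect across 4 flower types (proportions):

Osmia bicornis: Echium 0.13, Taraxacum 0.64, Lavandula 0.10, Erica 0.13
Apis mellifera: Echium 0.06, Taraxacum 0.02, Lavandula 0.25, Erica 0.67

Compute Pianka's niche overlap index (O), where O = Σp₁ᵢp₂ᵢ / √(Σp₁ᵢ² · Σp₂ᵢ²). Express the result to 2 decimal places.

Σ p₁ᵢp₂ᵢ = 0.0078 + 0.0128 + 0.0250 + 0.0871 = 0.1327
Σp_1ᵢ² = 0.13² + 0.64² + 0.10² + 0.13² = 0.0169 + 0.4096 + 0.0100 + 0.0169 = 0.4534
Σp_2ᵢ² = 0.06² + 0.02² + 0.25² + 0.67² = 0.0036 + 0.0004 + 0.0625 + 0.4489 = 0.5154
O = 0.1327 / √(0.4534 × 0.5154) = 0.1327 / 0.48341 = 0.2745

0.27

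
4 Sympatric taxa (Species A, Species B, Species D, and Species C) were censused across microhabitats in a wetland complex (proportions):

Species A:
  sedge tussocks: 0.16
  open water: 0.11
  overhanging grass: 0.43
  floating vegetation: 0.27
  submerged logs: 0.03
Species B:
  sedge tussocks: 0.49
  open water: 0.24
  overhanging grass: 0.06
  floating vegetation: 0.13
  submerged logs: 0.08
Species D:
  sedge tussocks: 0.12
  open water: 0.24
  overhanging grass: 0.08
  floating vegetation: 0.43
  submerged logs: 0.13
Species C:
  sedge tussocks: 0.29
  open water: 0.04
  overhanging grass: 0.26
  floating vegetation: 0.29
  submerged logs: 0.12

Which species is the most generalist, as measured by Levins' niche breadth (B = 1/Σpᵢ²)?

Species C

Σp_Aᵢ² = 0.16² + 0.11² + 0.43² + 0.27² + 0.03² = 0.0256 + 0.0121 + 0.1849 + 0.0729 + 0.0009 = 0.2964
B_A = 1 / 0.2964 = 3.3738
Σp_Bᵢ² = 0.49² + 0.24² + 0.06² + 0.13² + 0.08² = 0.2401 + 0.0576 + 0.0036 + 0.0169 + 0.0064 = 0.3246
B_B = 1 / 0.3246 = 3.0807
Σp_Dᵢ² = 0.12² + 0.24² + 0.08² + 0.43² + 0.13² = 0.0144 + 0.0576 + 0.0064 + 0.1849 + 0.0169 = 0.2802
B_D = 1 / 0.2802 = 3.5689
Σp_Cᵢ² = 0.29² + 0.04² + 0.26² + 0.29² + 0.12² = 0.0841 + 0.0016 + 0.0676 + 0.0841 + 0.0144 = 0.2518
B_C = 1 / 0.2518 = 3.9714
Highest B → broadest niche (most generalist): Species C (B = 3.97).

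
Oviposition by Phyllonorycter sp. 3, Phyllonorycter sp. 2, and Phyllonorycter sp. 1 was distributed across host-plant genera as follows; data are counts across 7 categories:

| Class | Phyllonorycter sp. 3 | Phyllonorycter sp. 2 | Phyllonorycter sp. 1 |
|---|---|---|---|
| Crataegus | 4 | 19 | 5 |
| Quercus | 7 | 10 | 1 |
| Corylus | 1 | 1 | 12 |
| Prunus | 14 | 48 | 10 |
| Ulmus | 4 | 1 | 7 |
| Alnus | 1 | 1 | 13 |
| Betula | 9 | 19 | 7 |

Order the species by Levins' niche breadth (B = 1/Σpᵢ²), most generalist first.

Phyllonorycter sp. 1 > Phyllonorycter sp. 3 > Phyllonorycter sp. 2

Proportions for Phyllonorycter sp. 3 (n=40): 4/40=0.1000, 7/40=0.1750, 1/40=0.0250, 14/40=0.3500, 4/40=0.1000, 1/40=0.0250, 9/40=0.2250
Proportions for Phyllonorycter sp. 2 (n=99): 19/99=0.1919, 10/99=0.1010, 1/99=0.0101, 48/99=0.4848, 1/99=0.0101, 1/99=0.0101, 19/99=0.1919
Proportions for Phyllonorycter sp. 1 (n=55): 5/55=0.0909, 1/55=0.0182, 12/55=0.2182, 10/55=0.1818, 7/55=0.1273, 13/55=0.2364, 7/55=0.1273
Σp_3ᵢ² = 0.1000² + 0.1750² + 0.0250² + 0.3500² + 0.1000² + 0.0250² + 0.2250² = 0.010000 + 0.030625 + 0.000625 + 0.122500 + 0.010000 + 0.000625 + 0.050625 = 0.225000
B_3 = 1 / 0.225000 = 4.4444
Σp_2ᵢ² = 0.1919² + 0.1010² + 0.0101² + 0.4848² + 0.0101² + 0.0101² + 0.1919² = 0.036826 + 0.010201 + 0.000102 + 0.235031 + 0.000102 + 0.000102 + 0.036826 = 0.319190
B_2 = 1 / 0.319190 = 3.1329
Σp_1ᵢ² = 0.0909² + 0.0182² + 0.2182² + 0.1818² + 0.1273² + 0.2364² + 0.1273² = 0.008263 + 0.000331 + 0.047611 + 0.033051 + 0.016205 + 0.055885 + 0.016205 = 0.177551
B_1 = 1 / 0.177551 = 5.6322
Ranking by B (broadest → narrowest): Phyllonorycter sp. 1 (5.63) > Phyllonorycter sp. 3 (4.44) > Phyllonorycter sp. 2 (3.13)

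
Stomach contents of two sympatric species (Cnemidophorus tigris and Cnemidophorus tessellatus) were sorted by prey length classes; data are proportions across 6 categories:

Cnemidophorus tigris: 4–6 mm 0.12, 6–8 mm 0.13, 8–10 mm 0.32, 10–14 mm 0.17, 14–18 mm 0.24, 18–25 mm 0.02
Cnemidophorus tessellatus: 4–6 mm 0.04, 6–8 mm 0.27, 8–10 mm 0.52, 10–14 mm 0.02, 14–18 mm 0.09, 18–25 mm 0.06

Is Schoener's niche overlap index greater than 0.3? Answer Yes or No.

Σ|p₁ᵢ − p₂ᵢ| = 0.08 + 0.14 + 0.20 + 0.15 + 0.15 + 0.04 = 0.76
D = 1 − ½ × 0.76 = 1 − 0.380 = 0.6200
D = 0.6200 > 0.3 → Yes.

Yes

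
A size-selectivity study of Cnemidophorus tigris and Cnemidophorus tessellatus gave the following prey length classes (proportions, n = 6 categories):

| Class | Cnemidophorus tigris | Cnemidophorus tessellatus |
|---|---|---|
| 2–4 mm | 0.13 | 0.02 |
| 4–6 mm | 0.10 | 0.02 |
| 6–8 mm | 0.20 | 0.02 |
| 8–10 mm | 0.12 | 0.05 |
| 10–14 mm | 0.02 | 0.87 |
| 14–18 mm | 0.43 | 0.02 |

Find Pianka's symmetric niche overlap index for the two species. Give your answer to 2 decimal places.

0.09

Σ p₁ᵢp₂ᵢ = 0.0026 + 0.0020 + 0.0040 + 0.0060 + 0.0174 + 0.0086 = 0.0406
Σp_1ᵢ² = 0.13² + 0.10² + 0.20² + 0.12² + 0.02² + 0.43² = 0.0169 + 0.0100 + 0.0400 + 0.0144 + 0.0004 + 0.1849 = 0.2666
Σp_2ᵢ² = 0.02² + 0.02² + 0.02² + 0.05² + 0.87² + 0.02² = 0.0004 + 0.0004 + 0.0004 + 0.0025 + 0.7569 + 0.0004 = 0.7610
O = 0.0406 / √(0.2666 × 0.7610) = 0.0406 / 0.45042 = 0.0901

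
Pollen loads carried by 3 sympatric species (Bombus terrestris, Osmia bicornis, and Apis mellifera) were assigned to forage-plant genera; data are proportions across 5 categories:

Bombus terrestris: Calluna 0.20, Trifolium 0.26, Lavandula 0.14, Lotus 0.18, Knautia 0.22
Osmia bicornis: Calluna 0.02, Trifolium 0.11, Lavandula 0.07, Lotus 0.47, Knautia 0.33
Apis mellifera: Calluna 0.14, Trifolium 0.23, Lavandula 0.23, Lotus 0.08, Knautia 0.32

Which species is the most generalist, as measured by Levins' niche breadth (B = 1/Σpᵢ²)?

Σp_terrᵢ² = 0.20² + 0.26² + 0.14² + 0.18² + 0.22² = 0.0400 + 0.0676 + 0.0196 + 0.0324 + 0.0484 = 0.2080
B_terr = 1 / 0.2080 = 4.8077
Σp_bicoᵢ² = 0.02² + 0.11² + 0.07² + 0.47² + 0.33² = 0.0004 + 0.0121 + 0.0049 + 0.2209 + 0.1089 = 0.3472
B_bico = 1 / 0.3472 = 2.8802
Σp_mellᵢ² = 0.14² + 0.23² + 0.23² + 0.08² + 0.32² = 0.0196 + 0.0529 + 0.0529 + 0.0064 + 0.1024 = 0.2342
B_mell = 1 / 0.2342 = 4.2699
Highest B → broadest niche (most generalist): Bombus terrestris (B = 4.81).

Bombus terrestris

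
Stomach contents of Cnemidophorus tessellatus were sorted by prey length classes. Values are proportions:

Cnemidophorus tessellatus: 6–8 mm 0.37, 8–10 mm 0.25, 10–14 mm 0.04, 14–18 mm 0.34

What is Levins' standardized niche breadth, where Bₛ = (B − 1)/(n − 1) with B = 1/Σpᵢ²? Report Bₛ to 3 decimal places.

Σpᵢ² = 0.37² + 0.25² + 0.04² + 0.34² = 0.1369 + 0.0625 + 0.0016 + 0.1156 = 0.3166
B = 1 / 0.3166 = 3.15856
Bₛ = (B − 1)/(n − 1) = (3.15856 − 1)/(4 − 1) = 2.15856/3 = 0.71952

0.720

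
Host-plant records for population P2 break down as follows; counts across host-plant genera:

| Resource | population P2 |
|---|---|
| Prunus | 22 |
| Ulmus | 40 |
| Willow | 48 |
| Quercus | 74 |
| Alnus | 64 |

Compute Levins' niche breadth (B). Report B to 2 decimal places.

Proportions for population P2 (n=248): 22/248=0.0887, 40/248=0.1613, 48/248=0.1935, 74/248=0.2984, 64/248=0.2581
Σpᵢ² = 0.0887² + 0.1613² + 0.1935² + 0.2984² + 0.2581² = 0.007868 + 0.026018 + 0.037442 + 0.089043 + 0.066616 = 0.226987
B = 1 / 0.226987 = 4.4055

4.41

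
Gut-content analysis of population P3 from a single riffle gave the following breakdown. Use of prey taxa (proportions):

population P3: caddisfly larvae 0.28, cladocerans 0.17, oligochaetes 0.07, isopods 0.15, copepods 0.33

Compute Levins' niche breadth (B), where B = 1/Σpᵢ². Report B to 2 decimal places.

4.11

Σpᵢ² = 0.28² + 0.17² + 0.07² + 0.15² + 0.33² = 0.0784 + 0.0289 + 0.0049 + 0.0225 + 0.1089 = 0.2436
B = 1 / 0.2436 = 4.1051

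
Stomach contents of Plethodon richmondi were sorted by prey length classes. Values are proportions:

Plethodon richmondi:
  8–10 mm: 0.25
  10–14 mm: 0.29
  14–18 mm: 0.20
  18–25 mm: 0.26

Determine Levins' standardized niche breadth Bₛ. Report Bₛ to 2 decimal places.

Σpᵢ² = 0.25² + 0.29² + 0.20² + 0.26² = 0.0625 + 0.0841 + 0.0400 + 0.0676 = 0.2542
B = 1 / 0.2542 = 3.9339
Bₛ = (B − 1)/(n − 1) = (3.9339 − 1)/(4 − 1) = 2.9339/3 = 0.9780

0.98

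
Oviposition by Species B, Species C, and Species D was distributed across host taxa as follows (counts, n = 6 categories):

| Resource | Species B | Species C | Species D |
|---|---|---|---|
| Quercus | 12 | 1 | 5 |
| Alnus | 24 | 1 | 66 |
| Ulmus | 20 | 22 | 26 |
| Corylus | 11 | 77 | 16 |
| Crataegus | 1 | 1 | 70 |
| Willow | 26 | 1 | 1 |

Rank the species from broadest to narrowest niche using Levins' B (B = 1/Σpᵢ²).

Species B > Species D > Species C

Proportions for Species B (n=94): 12/94=0.1277, 24/94=0.2553, 20/94=0.2128, 11/94=0.1170, 1/94=0.0106, 26/94=0.2766
Proportions for Species C (n=103): 1/103=0.0097, 1/103=0.0097, 22/103=0.2136, 77/103=0.7476, 1/103=0.0097, 1/103=0.0097
Proportions for Species D (n=184): 5/184=0.0272, 66/184=0.3587, 26/184=0.1413, 16/184=0.0870, 70/184=0.3804, 1/184=0.0054
Σp_Bᵢ² = 0.1277² + 0.2553² + 0.2128² + 0.1170² + 0.0106² + 0.2766² = 0.016307 + 0.065178 + 0.045284 + 0.013689 + 0.000112 + 0.076508 = 0.217078
B_B = 1 / 0.217078 = 4.6066
Σp_Cᵢ² = 0.0097² + 0.0097² + 0.2136² + 0.7476² + 0.0097² + 0.0097² = 0.000094 + 0.000094 + 0.045625 + 0.558906 + 0.000094 + 0.000094 = 0.604907
B_C = 1 / 0.604907 = 1.6531
Σp_Dᵢ² = 0.0272² + 0.3587² + 0.1413² + 0.0870² + 0.3804² + 0.0054² = 0.000740 + 0.128666 + 0.019966 + 0.007569 + 0.144704 + 0.000029 = 0.301674
B_D = 1 / 0.301674 = 3.3148
Ranking by B (broadest → narrowest): Species B (4.61) > Species D (3.31) > Species C (1.65)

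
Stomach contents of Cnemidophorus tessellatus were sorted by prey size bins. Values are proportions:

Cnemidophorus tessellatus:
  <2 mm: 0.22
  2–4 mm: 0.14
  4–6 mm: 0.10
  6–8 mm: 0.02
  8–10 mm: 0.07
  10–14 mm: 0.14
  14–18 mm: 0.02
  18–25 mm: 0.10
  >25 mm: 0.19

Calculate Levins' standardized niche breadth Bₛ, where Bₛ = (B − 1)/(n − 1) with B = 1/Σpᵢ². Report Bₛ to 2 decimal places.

Σpᵢ² = 0.22² + 0.14² + 0.10² + 0.02² + 0.07² + 0.14² + 0.02² + 0.10² + 0.19² = 0.0484 + 0.0196 + 0.0100 + 0.0004 + 0.0049 + 0.0196 + 0.0004 + 0.0100 + 0.0361 = 0.1494
B = 1 / 0.1494 = 6.6934
Bₛ = (B − 1)/(n − 1) = (6.6934 − 1)/(9 − 1) = 5.6934/8 = 0.7117

0.71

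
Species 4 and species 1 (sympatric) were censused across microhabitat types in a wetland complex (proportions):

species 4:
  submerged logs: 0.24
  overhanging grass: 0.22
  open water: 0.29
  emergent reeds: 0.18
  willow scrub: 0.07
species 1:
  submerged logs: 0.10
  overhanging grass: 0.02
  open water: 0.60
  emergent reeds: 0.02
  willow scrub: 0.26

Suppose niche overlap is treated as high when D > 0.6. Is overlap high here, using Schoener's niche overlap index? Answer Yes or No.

Σ|p₁ᵢ − p₂ᵢ| = 0.14 + 0.20 + 0.31 + 0.16 + 0.19 = 1.00
D = 1 − ½ × 1.00 = 1 − 0.500 = 0.5000
D = 0.5000 < 0.6 → No.

No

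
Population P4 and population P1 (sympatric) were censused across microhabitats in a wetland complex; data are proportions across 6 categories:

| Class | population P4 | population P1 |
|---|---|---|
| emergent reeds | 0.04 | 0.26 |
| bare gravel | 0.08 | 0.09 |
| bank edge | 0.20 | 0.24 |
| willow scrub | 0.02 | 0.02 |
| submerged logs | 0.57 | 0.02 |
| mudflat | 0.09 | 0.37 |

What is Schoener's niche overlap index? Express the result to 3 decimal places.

0.450

Σ|p₁ᵢ − p₂ᵢ| = 0.22 + 0.01 + 0.04 + 0.00 + 0.55 + 0.28 = 1.10
D = 1 − ½ × 1.10 = 1 − 0.550 = 0.45000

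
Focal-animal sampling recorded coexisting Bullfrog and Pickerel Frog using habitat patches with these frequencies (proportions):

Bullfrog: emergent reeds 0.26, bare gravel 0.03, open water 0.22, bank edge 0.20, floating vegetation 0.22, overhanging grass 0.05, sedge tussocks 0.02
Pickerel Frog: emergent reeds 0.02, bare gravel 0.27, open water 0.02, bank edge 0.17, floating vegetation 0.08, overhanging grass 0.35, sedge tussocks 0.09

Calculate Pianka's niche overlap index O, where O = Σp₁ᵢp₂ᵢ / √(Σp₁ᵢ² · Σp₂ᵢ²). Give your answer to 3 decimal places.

Σ p₁ᵢp₂ᵢ = 0.0052 + 0.0081 + 0.0044 + 0.0340 + 0.0176 + 0.0175 + 0.0018 = 0.0886
Σp_1ᵢ² = 0.26² + 0.03² + 0.22² + 0.20² + 0.22² + 0.05² + 0.02² = 0.0676 + 0.0009 + 0.0484 + 0.0400 + 0.0484 + 0.0025 + 0.0004 = 0.2082
Σp_2ᵢ² = 0.02² + 0.27² + 0.02² + 0.17² + 0.08² + 0.35² + 0.09² = 0.0004 + 0.0729 + 0.0004 + 0.0289 + 0.0064 + 0.1225 + 0.0081 = 0.2396
O = 0.0886 / √(0.2082 × 0.2396) = 0.0886 / 0.223349 = 0.39669

0.397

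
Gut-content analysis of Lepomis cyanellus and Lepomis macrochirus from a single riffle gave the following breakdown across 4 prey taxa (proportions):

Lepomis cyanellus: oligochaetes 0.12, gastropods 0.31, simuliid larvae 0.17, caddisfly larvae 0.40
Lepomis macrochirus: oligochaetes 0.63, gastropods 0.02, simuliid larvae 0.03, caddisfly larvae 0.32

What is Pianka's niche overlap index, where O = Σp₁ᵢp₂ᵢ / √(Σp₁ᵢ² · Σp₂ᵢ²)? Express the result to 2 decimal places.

Σ p₁ᵢp₂ᵢ = 0.0756 + 0.0062 + 0.0051 + 0.1280 = 0.2149
Σp_1ᵢ² = 0.12² + 0.31² + 0.17² + 0.40² = 0.0144 + 0.0961 + 0.0289 + 0.1600 = 0.2994
Σp_2ᵢ² = 0.63² + 0.02² + 0.03² + 0.32² = 0.3969 + 0.0004 + 0.0009 + 0.1024 = 0.5006
O = 0.2149 / √(0.2994 × 0.5006) = 0.2149 / 0.38714 = 0.5551

0.56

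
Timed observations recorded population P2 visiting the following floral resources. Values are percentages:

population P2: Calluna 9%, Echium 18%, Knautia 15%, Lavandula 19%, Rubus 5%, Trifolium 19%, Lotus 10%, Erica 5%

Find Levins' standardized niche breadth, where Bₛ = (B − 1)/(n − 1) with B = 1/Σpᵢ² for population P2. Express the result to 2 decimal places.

0.81

Convert percentages to proportions (divide by 100).
Σpᵢ² = 0.09² + 0.18² + 0.15² + 0.19² + 0.05² + 0.19² + 0.10² + 0.05² = 0.0081 + 0.0324 + 0.0225 + 0.0361 + 0.0025 + 0.0361 + 0.0100 + 0.0025 = 0.1502
B = 1 / 0.1502 = 6.6578
Bₛ = (B − 1)/(n − 1) = (6.6578 − 1)/(8 − 1) = 5.6578/7 = 0.8083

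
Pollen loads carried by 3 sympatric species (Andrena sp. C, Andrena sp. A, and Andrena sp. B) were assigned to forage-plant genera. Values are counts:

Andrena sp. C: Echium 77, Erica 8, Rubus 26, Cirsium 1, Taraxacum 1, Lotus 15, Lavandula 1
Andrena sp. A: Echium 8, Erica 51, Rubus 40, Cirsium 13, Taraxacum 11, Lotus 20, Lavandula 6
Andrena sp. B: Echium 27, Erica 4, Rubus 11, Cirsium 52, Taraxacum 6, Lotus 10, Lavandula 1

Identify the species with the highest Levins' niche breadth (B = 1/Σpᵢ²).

Proportions for Andrena sp. C (n=129): 77/129=0.5969, 8/129=0.0620, 26/129=0.2016, 1/129=0.0078, 1/129=0.0078, 15/129=0.1163, 1/129=0.0078
Proportions for Andrena sp. A (n=149): 8/149=0.0537, 51/149=0.3423, 40/149=0.2685, 13/149=0.0872, 11/149=0.0738, 20/149=0.1342, 6/149=0.0403
Proportions for Andrena sp. B (n=111): 27/111=0.2432, 4/111=0.0360, 11/111=0.0991, 52/111=0.4685, 6/111=0.0541, 10/111=0.0901, 1/111=0.0090
Σp_Cᵢ² = 0.5969² + 0.0620² + 0.2016² + 0.0078² + 0.0078² + 0.1163² + 0.0078² = 0.356290 + 0.003844 + 0.040643 + 0.000061 + 0.000061 + 0.013526 + 0.000061 = 0.414486
B_C = 1 / 0.414486 = 2.4126
Σp_Aᵢ² = 0.0537² + 0.3423² + 0.2685² + 0.0872² + 0.0738² + 0.1342² + 0.0403² = 0.002884 + 0.117169 + 0.072092 + 0.007604 + 0.005446 + 0.018010 + 0.001624 = 0.224829
B_A = 1 / 0.224829 = 4.4478
Σp_Bᵢ² = 0.2432² + 0.0360² + 0.0991² + 0.4685² + 0.0541² + 0.0901² + 0.0090² = 0.059146 + 0.001296 + 0.009821 + 0.219492 + 0.002927 + 0.008118 + 0.000081 = 0.300881
B_B = 1 / 0.300881 = 3.3236
Highest B → broadest niche (most generalist): Andrena sp. A (B = 4.45).

Andrena sp. A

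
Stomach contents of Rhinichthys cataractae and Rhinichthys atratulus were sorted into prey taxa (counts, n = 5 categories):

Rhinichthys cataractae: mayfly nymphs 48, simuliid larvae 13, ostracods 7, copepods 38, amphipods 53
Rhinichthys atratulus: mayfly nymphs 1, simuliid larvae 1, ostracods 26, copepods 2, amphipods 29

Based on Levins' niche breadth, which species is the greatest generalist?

Proportions for Rhinichthys cataractae (n=159): 48/159=0.3019, 13/159=0.0818, 7/159=0.0440, 38/159=0.2390, 53/159=0.3333
Proportions for Rhinichthys atratulus (n=59): 1/59=0.0169, 1/59=0.0169, 26/59=0.4407, 2/59=0.0339, 29/59=0.4915
Σp_cataᵢ² = 0.3019² + 0.0818² + 0.0440² + 0.2390² + 0.3333² = 0.091144 + 0.006691 + 0.001936 + 0.057121 + 0.111089 = 0.267981
B_cata = 1 / 0.267981 = 3.7316
Σp_atraᵢ² = 0.0169² + 0.0169² + 0.4407² + 0.0339² + 0.4915² = 0.000286 + 0.000286 + 0.194216 + 0.001149 + 0.241572 = 0.437509
B_atra = 1 / 0.437509 = 2.2857
Highest B → broadest niche (most generalist): Rhinichthys cataractae (B = 3.73).

Rhinichthys cataractae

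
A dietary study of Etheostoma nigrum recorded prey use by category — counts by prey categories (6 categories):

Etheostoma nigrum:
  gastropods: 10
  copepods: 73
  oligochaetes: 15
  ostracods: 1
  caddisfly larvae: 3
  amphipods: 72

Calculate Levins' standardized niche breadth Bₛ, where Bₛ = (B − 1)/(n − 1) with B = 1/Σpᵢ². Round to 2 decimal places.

0.36

Proportions for Etheostoma nigrum (n=174): 10/174=0.0575, 73/174=0.4195, 15/174=0.0862, 1/174=0.0057, 3/174=0.0172, 72/174=0.4138
Σpᵢ² = 0.0575² + 0.4195² + 0.0862² + 0.0057² + 0.0172² + 0.4138² = 0.003306 + 0.175980 + 0.007430 + 0.000032 + 0.000296 + 0.171230 = 0.358274
B = 1 / 0.358274 = 2.7912
Bₛ = (B − 1)/(n − 1) = (2.7912 − 1)/(6 − 1) = 1.7912/5 = 0.3582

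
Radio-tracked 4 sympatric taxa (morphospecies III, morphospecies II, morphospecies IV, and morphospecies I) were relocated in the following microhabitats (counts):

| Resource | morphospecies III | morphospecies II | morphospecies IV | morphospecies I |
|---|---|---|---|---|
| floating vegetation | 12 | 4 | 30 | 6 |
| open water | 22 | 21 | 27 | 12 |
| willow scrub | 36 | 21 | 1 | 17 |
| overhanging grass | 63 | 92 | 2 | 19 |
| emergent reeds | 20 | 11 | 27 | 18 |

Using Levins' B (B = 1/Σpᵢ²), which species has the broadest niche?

morphospecies I

Proportions for morphospecies III (n=153): 12/153=0.0784, 22/153=0.1438, 36/153=0.2353, 63/153=0.4118, 20/153=0.1307
Proportions for morphospecies II (n=149): 4/149=0.0268, 21/149=0.1409, 21/149=0.1409, 92/149=0.6174, 11/149=0.0738
Proportions for morphospecies IV (n=87): 30/87=0.3448, 27/87=0.3103, 1/87=0.0115, 2/87=0.0230, 27/87=0.3103
Proportions for morphospecies I (n=72): 6/72=0.0833, 12/72=0.1667, 17/72=0.2361, 19/72=0.2639, 18/72=0.2500
Σp_IIIᵢ² = 0.0784² + 0.1438² + 0.2353² + 0.4118² + 0.1307² = 0.006147 + 0.020678 + 0.055366 + 0.169579 + 0.017082 = 0.268852
B_III = 1 / 0.268852 = 3.7195
Σp_IIᵢ² = 0.0268² + 0.1409² + 0.1409² + 0.6174² + 0.0738² = 0.000718 + 0.019853 + 0.019853 + 0.381183 + 0.005446 = 0.427053
B_II = 1 / 0.427053 = 2.3416
Σp_IVᵢ² = 0.3448² + 0.3103² + 0.0115² + 0.0230² + 0.3103² = 0.118887 + 0.096286 + 0.000132 + 0.000529 + 0.096286 = 0.312120
B_IV = 1 / 0.312120 = 3.2039
Σp_Iᵢ² = 0.0833² + 0.1667² + 0.2361² + 0.2639² + 0.2500² = 0.006939 + 0.027789 + 0.055743 + 0.069643 + 0.062500 = 0.222614
B_I = 1 / 0.222614 = 4.4921
Highest B → broadest niche (most generalist): morphospecies I (B = 4.49).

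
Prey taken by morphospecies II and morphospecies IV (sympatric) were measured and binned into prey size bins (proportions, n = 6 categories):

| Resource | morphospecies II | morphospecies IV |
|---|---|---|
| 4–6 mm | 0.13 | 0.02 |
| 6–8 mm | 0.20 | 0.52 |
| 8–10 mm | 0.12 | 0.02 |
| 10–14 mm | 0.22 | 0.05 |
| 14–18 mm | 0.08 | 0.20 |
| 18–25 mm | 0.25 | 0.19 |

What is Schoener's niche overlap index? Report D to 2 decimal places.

0.56

Σ|p₁ᵢ − p₂ᵢ| = 0.11 + 0.32 + 0.10 + 0.17 + 0.12 + 0.06 = 0.88
D = 1 − ½ × 0.88 = 1 − 0.440 = 0.5600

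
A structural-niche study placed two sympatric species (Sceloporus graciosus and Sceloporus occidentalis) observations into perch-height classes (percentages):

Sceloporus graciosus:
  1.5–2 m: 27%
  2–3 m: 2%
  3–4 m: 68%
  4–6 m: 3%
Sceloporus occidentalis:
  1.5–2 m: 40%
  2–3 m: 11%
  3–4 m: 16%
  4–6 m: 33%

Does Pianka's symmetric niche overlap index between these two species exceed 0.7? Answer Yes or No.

Convert percentages to proportions (divide by 100).
Σ p₁ᵢp₂ᵢ = 0.1080 + 0.0022 + 0.1088 + 0.0099 = 0.2289
Σp_1ᵢ² = 0.27² + 0.02² + 0.68² + 0.03² = 0.0729 + 0.0004 + 0.4624 + 0.0009 = 0.5366
Σp_2ᵢ² = 0.40² + 0.11² + 0.16² + 0.33² = 0.1600 + 0.0121 + 0.0256 + 0.1089 = 0.3066
O = 0.2289 / √(0.5366 × 0.3066) = 0.2289 / 0.40561 = 0.5643
O = 0.5643 < 0.7 → No.

No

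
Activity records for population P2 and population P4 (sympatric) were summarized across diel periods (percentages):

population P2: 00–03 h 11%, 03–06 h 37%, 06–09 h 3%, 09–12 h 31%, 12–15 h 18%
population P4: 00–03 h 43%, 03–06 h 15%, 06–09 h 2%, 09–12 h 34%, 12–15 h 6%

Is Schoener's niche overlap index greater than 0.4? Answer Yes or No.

Yes

Convert percentages to proportions (divide by 100).
Σ|p₁ᵢ − p₂ᵢ| = 0.32 + 0.22 + 0.01 + 0.03 + 0.12 = 0.70
D = 1 − ½ × 0.70 = 1 − 0.350 = 0.6500
D = 0.6500 > 0.4 → Yes.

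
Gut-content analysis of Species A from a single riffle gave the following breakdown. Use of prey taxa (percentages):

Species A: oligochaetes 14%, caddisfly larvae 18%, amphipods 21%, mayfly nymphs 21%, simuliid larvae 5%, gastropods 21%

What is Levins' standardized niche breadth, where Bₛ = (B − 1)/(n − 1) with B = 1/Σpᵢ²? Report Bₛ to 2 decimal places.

0.87

Convert percentages to proportions (divide by 100).
Σpᵢ² = 0.14² + 0.18² + 0.21² + 0.21² + 0.05² + 0.21² = 0.0196 + 0.0324 + 0.0441 + 0.0441 + 0.0025 + 0.0441 = 0.1868
B = 1 / 0.1868 = 5.3533
Bₛ = (B − 1)/(n − 1) = (5.3533 − 1)/(6 − 1) = 4.3533/5 = 0.8707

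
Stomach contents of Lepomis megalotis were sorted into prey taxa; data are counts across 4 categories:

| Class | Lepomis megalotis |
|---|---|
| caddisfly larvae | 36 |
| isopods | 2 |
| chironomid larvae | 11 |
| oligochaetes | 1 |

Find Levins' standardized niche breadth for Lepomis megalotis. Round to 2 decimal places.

Proportions for Lepomis megalotis (n=50): 36/50=0.7200, 2/50=0.0400, 11/50=0.2200, 1/50=0.0200
Σpᵢ² = 0.7200² + 0.0400² + 0.2200² + 0.0200² = 0.518400 + 0.001600 + 0.048400 + 0.000400 = 0.568800
B = 1 / 0.568800 = 1.7581
Bₛ = (B − 1)/(n − 1) = (1.7581 − 1)/(4 − 1) = 0.7581/3 = 0.2527

0.25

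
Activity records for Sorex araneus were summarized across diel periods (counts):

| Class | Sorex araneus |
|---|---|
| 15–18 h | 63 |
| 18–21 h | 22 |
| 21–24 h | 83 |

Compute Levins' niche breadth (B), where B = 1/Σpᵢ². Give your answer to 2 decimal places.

2.49

Proportions for Sorex araneus (n=168): 63/168=0.3750, 22/168=0.1310, 83/168=0.4940
Σpᵢ² = 0.3750² + 0.1310² + 0.4940² = 0.140625 + 0.017161 + 0.244036 = 0.401822
B = 1 / 0.401822 = 2.4887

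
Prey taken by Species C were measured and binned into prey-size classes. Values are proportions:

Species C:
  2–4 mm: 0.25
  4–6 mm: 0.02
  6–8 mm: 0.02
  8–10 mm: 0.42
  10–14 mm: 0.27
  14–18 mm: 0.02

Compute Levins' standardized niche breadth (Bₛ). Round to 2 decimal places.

Σpᵢ² = 0.25² + 0.02² + 0.02² + 0.42² + 0.27² + 0.02² = 0.0625 + 0.0004 + 0.0004 + 0.1764 + 0.0729 + 0.0004 = 0.3130
B = 1 / 0.3130 = 3.1949
Bₛ = (B − 1)/(n − 1) = (3.1949 − 1)/(6 − 1) = 2.1949/5 = 0.4390

0.44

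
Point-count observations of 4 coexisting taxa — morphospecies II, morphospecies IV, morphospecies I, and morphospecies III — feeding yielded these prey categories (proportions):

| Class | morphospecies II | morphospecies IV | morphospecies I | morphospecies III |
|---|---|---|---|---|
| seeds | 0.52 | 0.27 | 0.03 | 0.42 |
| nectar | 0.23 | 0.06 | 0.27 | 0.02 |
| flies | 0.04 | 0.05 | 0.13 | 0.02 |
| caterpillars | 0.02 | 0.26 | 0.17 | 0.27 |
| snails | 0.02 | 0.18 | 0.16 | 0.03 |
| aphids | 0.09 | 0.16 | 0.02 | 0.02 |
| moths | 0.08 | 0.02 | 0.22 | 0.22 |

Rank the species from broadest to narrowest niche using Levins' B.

morphospecies I > morphospecies IV > morphospecies III > morphospecies II

Σp_IIᵢ² = 0.52² + 0.23² + 0.04² + 0.02² + 0.02² + 0.09² + 0.08² = 0.2704 + 0.0529 + 0.0016 + 0.0004 + 0.0004 + 0.0081 + 0.0064 = 0.3402
B_II = 1 / 0.3402 = 2.9394
Σp_IVᵢ² = 0.27² + 0.06² + 0.05² + 0.26² + 0.18² + 0.16² + 0.02² = 0.0729 + 0.0036 + 0.0025 + 0.0676 + 0.0324 + 0.0256 + 0.0004 = 0.2050
B_IV = 1 / 0.2050 = 4.8780
Σp_Iᵢ² = 0.03² + 0.27² + 0.13² + 0.17² + 0.16² + 0.02² + 0.22² = 0.0009 + 0.0729 + 0.0169 + 0.0289 + 0.0256 + 0.0004 + 0.0484 = 0.1940
B_I = 1 / 0.1940 = 5.1546
Σp_IIIᵢ² = 0.42² + 0.02² + 0.02² + 0.27² + 0.03² + 0.02² + 0.22² = 0.1764 + 0.0004 + 0.0004 + 0.0729 + 0.0009 + 0.0004 + 0.0484 = 0.2998
B_III = 1 / 0.2998 = 3.3356
Ranking by B (broadest → narrowest): morphospecies I (5.15) > morphospecies IV (4.88) > morphospecies III (3.34) > morphospecies II (2.94)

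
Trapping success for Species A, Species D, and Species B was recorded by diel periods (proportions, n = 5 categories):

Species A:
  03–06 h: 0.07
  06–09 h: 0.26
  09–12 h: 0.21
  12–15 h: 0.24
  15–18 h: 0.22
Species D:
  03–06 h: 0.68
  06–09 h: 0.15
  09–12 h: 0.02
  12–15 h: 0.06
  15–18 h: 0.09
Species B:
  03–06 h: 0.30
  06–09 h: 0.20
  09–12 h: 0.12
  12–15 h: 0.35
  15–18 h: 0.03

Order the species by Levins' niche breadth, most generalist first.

Species A > Species B > Species D

Σp_Aᵢ² = 0.07² + 0.26² + 0.21² + 0.24² + 0.22² = 0.0049 + 0.0676 + 0.0441 + 0.0576 + 0.0484 = 0.2226
B_A = 1 / 0.2226 = 4.4924
Σp_Dᵢ² = 0.68² + 0.15² + 0.02² + 0.06² + 0.09² = 0.4624 + 0.0225 + 0.0004 + 0.0036 + 0.0081 = 0.4970
B_D = 1 / 0.4970 = 2.0121
Σp_Bᵢ² = 0.30² + 0.20² + 0.12² + 0.35² + 0.03² = 0.0900 + 0.0400 + 0.0144 + 0.1225 + 0.0009 = 0.2678
B_B = 1 / 0.2678 = 3.7341
Ranking by B (broadest → narrowest): Species A (4.49) > Species B (3.73) > Species D (2.01)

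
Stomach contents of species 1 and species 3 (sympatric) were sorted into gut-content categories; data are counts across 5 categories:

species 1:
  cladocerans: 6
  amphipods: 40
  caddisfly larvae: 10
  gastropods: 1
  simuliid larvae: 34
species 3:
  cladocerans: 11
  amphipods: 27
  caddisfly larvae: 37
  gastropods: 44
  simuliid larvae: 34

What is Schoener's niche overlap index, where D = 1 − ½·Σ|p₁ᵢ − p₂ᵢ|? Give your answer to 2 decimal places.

0.59

Proportions for species 1 (n=91): 6/91=0.0659, 40/91=0.4396, 10/91=0.1099, 1/91=0.0110, 34/91=0.3736
Proportions for species 3 (n=153): 11/153=0.0719, 27/153=0.1765, 37/153=0.2418, 44/153=0.2876, 34/153=0.2222
Σ|p₁ᵢ − p₂ᵢ| = 0.0060 + 0.2631 + 0.1319 + 0.2766 + 0.1514 = 0.8290
D = 1 − ½ × 0.8290 = 1 − 0.41450 = 0.58550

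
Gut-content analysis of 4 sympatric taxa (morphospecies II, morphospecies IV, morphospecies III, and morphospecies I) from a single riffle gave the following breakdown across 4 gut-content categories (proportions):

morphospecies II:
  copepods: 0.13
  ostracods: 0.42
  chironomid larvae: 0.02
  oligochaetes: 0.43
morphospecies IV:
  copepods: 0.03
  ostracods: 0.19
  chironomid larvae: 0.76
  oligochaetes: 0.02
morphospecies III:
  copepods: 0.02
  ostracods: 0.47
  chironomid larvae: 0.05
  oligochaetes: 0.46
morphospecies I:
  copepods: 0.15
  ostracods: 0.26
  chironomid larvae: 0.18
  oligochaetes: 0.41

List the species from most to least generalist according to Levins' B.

morphospecies I > morphospecies II > morphospecies III > morphospecies IV

Σp_IIᵢ² = 0.13² + 0.42² + 0.02² + 0.43² = 0.0169 + 0.1764 + 0.0004 + 0.1849 = 0.3786
B_II = 1 / 0.3786 = 2.6413
Σp_IVᵢ² = 0.03² + 0.19² + 0.76² + 0.02² = 0.0009 + 0.0361 + 0.5776 + 0.0004 = 0.6150
B_IV = 1 / 0.6150 = 1.6260
Σp_IIIᵢ² = 0.02² + 0.47² + 0.05² + 0.46² = 0.0004 + 0.2209 + 0.0025 + 0.2116 = 0.4354
B_III = 1 / 0.4354 = 2.2967
Σp_Iᵢ² = 0.15² + 0.26² + 0.18² + 0.41² = 0.0225 + 0.0676 + 0.0324 + 0.1681 = 0.2906
B_I = 1 / 0.2906 = 3.4412
Ranking by B (broadest → narrowest): morphospecies I (3.44) > morphospecies II (2.64) > morphospecies III (2.30) > morphospecies IV (1.63)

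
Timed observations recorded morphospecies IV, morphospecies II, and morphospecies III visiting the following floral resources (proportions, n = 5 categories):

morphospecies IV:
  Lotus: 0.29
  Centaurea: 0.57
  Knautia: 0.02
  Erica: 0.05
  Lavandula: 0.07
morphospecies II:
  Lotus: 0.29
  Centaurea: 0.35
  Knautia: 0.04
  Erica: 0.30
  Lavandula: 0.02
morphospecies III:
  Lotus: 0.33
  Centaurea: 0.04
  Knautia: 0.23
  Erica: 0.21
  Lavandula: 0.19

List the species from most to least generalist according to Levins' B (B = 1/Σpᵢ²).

morphospecies III > morphospecies II > morphospecies IV

Σp_IVᵢ² = 0.29² + 0.57² + 0.02² + 0.05² + 0.07² = 0.0841 + 0.3249 + 0.0004 + 0.0025 + 0.0049 = 0.4168
B_IV = 1 / 0.4168 = 2.3992
Σp_IIᵢ² = 0.29² + 0.35² + 0.04² + 0.30² + 0.02² = 0.0841 + 0.1225 + 0.0016 + 0.0900 + 0.0004 = 0.2986
B_II = 1 / 0.2986 = 3.3490
Σp_IIIᵢ² = 0.33² + 0.04² + 0.23² + 0.21² + 0.19² = 0.1089 + 0.0016 + 0.0529 + 0.0441 + 0.0361 = 0.2436
B_III = 1 / 0.2436 = 4.1051
Ranking by B (broadest → narrowest): morphospecies III (4.11) > morphospecies II (3.35) > morphospecies IV (2.40)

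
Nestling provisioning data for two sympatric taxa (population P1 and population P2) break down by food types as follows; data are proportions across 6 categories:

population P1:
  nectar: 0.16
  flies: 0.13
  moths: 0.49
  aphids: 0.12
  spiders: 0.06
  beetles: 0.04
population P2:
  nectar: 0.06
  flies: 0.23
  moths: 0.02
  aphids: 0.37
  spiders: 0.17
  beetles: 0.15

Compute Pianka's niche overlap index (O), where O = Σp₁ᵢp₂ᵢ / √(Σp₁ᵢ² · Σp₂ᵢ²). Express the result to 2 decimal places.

Σ p₁ᵢp₂ᵢ = 0.0096 + 0.0299 + 0.0098 + 0.0444 + 0.0102 + 0.0060 = 0.1099
Σp_1ᵢ² = 0.16² + 0.13² + 0.49² + 0.12² + 0.06² + 0.04² = 0.0256 + 0.0169 + 0.2401 + 0.0144 + 0.0036 + 0.0016 = 0.3022
Σp_2ᵢ² = 0.06² + 0.23² + 0.02² + 0.37² + 0.17² + 0.15² = 0.0036 + 0.0529 + 0.0004 + 0.1369 + 0.0289 + 0.0225 = 0.2452
O = 0.1099 / √(0.3022 × 0.2452) = 0.1099 / 0.27221 = 0.4037

0.40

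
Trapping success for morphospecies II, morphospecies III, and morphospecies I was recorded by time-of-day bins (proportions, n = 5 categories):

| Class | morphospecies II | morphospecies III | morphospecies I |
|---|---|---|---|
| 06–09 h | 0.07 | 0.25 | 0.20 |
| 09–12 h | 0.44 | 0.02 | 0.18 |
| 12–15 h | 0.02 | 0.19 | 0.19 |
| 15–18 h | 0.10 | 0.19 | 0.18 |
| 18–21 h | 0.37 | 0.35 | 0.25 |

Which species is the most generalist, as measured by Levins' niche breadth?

Σp_IIᵢ² = 0.07² + 0.44² + 0.02² + 0.10² + 0.37² = 0.0049 + 0.1936 + 0.0004 + 0.0100 + 0.1369 = 0.3458
B_II = 1 / 0.3458 = 2.8918
Σp_IIIᵢ² = 0.25² + 0.02² + 0.19² + 0.19² + 0.35² = 0.0625 + 0.0004 + 0.0361 + 0.0361 + 0.1225 = 0.2576
B_III = 1 / 0.2576 = 3.8820
Σp_Iᵢ² = 0.20² + 0.18² + 0.19² + 0.18² + 0.25² = 0.0400 + 0.0324 + 0.0361 + 0.0324 + 0.0625 = 0.2034
B_I = 1 / 0.2034 = 4.9164
Highest B → broadest niche (most generalist): morphospecies I (B = 4.92).

morphospecies I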